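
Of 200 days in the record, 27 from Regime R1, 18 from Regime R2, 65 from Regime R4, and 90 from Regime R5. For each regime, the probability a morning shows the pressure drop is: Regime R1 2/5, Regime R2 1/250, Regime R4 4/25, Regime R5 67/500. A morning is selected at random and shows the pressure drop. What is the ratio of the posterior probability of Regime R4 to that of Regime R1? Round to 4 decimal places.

Unnormalized posteriors (prior × likelihood):
  Regime R1: 0.135 × 0.4 = 0.054
  Regime R2: 0.09 × 0.004 = 0.00036
  Regime R4: 0.325 × 0.16 = 0.052
  Regime R5: 0.45 × 0.134 = 0.0603
Normalizing constant = 0.16666.
The ratio is 0.052 / 0.054 (the normalizer cancels) = 0.9630.

0.9630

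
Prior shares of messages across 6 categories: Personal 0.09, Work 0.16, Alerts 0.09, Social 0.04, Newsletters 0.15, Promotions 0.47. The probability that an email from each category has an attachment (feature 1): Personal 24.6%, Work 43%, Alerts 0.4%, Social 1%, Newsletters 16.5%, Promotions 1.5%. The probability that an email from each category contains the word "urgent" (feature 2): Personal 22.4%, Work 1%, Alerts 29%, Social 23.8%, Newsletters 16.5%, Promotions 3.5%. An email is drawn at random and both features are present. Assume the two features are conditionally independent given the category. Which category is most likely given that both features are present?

Personal

Unnormalized posteriors (prior × likelihood):
  Personal: 0.09 × 0.246 × 0.224 = 0.00495936
  Work: 0.16 × 0.43 × 0.01 = 0.000688
  Alerts: 0.09 × 0.004 × 0.29 = 0.0001044
  Social: 0.04 × 0.01 × 0.238 = 0.0000952
  Newsletters: 0.15 × 0.165 × 0.165 = 0.00408375
  Promotions: 0.47 × 0.015 × 0.035 = 0.00024675
Sum = 0.01017746.
Largest term belongs to Personal, so Personal is most probable.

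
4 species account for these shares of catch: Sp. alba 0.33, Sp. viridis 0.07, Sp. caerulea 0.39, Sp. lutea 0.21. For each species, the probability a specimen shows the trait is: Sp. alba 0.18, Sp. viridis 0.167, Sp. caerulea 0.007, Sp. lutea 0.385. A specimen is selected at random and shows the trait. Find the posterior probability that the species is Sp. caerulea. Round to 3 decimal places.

Compute prior × likelihood for every hypothesis:
  Sp. alba: 0.33 × 0.18 = 0.0594
  Sp. viridis: 0.07 × 0.167 = 0.01169
  Sp. caerulea: 0.39 × 0.007 = 0.00273
  Sp. lutea: 0.21 × 0.385 = 0.08085
Normalizing constant = 0.15467.
P(Sp. caerulea | evidence) = 0.00273 / 0.15467 ≈ 0.018.

0.018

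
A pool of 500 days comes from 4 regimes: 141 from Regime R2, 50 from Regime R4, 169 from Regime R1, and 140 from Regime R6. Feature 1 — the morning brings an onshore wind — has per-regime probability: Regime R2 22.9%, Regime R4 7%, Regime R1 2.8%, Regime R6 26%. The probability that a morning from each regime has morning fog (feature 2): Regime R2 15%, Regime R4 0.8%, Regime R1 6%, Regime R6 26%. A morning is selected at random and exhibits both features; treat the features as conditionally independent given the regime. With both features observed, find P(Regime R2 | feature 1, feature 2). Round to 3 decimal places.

0.331

Compute prior × likelihood for every hypothesis:
  Regime R2: 0.282 × 0.229 × 0.15 = 0.0096867
  Regime R4: 0.1 × 0.07 × 0.008 = 0.000056
  Regime R1: 0.338 × 0.028 × 0.06 = 0.00056784
  Regime R6: 0.28 × 0.26 × 0.26 = 0.018928
Total = 0.02923854.
P(Regime R2 | evidence) = 0.0096867 / 0.02923854 ≈ 0.331.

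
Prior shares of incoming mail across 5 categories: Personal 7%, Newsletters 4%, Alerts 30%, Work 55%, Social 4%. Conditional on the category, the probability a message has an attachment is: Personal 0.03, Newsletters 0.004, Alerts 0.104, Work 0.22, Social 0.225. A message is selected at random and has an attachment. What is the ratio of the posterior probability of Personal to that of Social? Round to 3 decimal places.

By Bayes' rule, posterior ∝ prior × likelihood:
  Personal: 0.07 × 0.03 = 0.0021
  Newsletters: 0.04 × 0.004 = 0.00016
  Alerts: 0.3 × 0.104 = 0.0312
  Work: 0.55 × 0.22 = 0.121
  Social: 0.04 × 0.225 = 0.009
Total = 0.16346.
The ratio is 0.0021 / 0.009 (the normalizer cancels) = 0.233.

0.233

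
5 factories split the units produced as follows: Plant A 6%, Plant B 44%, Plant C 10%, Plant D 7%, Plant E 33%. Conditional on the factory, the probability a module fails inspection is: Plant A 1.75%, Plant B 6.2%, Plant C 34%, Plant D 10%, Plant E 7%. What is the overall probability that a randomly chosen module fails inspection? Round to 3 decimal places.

0.092

Compute prior × likelihood for every hypothesis:
  Plant A: 0.06 × 0.0175 = 0.00105
  Plant B: 0.44 × 0.062 = 0.02728
  Plant C: 0.1 × 0.34 = 0.034
  Plant D: 0.07 × 0.1 = 0.007
  Plant E: 0.33 × 0.07 = 0.0231
P(nonconforming) = 0.00105 + 0.02728 + 0.034 + 0.007 + 0.0231 = 0.09243 → 0.092.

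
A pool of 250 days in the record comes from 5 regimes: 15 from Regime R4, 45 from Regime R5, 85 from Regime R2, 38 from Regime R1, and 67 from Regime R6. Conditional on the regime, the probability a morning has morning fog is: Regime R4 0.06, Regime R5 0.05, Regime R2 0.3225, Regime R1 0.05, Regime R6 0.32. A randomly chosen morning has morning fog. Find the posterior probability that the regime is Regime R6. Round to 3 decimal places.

0.398

Unnormalized posteriors (prior × likelihood):
  Regime R4: 0.06 × 0.06 = 0.0036
  Regime R5: 0.18 × 0.05 = 0.009
  Regime R2: 0.34 × 0.3225 = 0.10965
  Regime R1: 0.152 × 0.05 = 0.0076
  Regime R6: 0.268 × 0.32 = 0.08576
Normalizing constant = 0.21561.
P(Regime R6 | evidence) = 0.08576 / 0.21561 ≈ 0.398.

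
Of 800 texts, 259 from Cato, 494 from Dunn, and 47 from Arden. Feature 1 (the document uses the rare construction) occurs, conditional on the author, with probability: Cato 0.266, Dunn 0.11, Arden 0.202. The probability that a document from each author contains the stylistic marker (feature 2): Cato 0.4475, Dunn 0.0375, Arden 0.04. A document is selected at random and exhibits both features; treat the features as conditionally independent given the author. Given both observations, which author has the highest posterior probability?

Cato

Prior × likelihood for each hypothesis:
  Cato: 0.32375 × 0.266 × 0.4475 = 0.03853758125
  Dunn: 0.6175 × 0.11 × 0.0375 = 0.0025471875
  Arden: 0.05875 × 0.202 × 0.04 = 0.0004747
Normalizing constant = 0.04155946875.
Largest term belongs to Cato, so Cato is most probable.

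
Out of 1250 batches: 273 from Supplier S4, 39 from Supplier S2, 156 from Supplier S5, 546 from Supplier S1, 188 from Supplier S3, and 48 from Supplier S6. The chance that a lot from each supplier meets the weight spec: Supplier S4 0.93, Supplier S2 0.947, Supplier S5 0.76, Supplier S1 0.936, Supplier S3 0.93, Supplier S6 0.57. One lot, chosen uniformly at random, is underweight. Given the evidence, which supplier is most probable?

Supplier S5

Taking complements, P(underweight | each) = Supplier S4 0.07, Supplier S2 0.053, Supplier S5 0.24, Supplier S1 0.064, Supplier S3 0.07, Supplier S6 0.43.
Prior × likelihood for each hypothesis:
  Supplier S4: 0.2184 × 0.07 = 0.015288
  Supplier S2: 0.0312 × 0.053 = 0.0016536
  Supplier S5: 0.1248 × 0.24 = 0.029952
  Supplier S1: 0.4368 × 0.064 = 0.0279552
  Supplier S3: 0.1504 × 0.07 = 0.010528
  Supplier S6: 0.0384 × 0.43 = 0.016512
Total = 0.1018888.
Largest term belongs to Supplier S5, so Supplier S5 is most probable.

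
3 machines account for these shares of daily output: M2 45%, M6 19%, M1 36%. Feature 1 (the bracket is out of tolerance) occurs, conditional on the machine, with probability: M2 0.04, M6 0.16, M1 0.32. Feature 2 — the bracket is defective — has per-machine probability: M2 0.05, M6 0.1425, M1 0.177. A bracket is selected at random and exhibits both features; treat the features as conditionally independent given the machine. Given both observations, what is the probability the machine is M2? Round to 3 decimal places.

Prior × likelihood for each hypothesis:
  M2: 0.45 × 0.04 × 0.05 = 0.0009
  M6: 0.19 × 0.16 × 0.1425 = 0.004332
  M1: 0.36 × 0.32 × 0.177 = 0.0203904
Sum = 0.0256224.
P(M2 | evidence) = 0.0009 / 0.0256224 ≈ 0.035.

0.035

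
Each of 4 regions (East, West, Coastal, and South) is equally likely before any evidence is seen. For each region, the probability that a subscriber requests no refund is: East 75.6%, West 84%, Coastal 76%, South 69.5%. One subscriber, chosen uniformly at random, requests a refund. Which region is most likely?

South

Taking complements, P(refund | each) = East 0.244, West 0.16, Coastal 0.24, South 0.305.
With a uniform prior (1/4 each), posterior ∝ likelihood:
  East: 0.244
  West: 0.16
  Coastal: 0.24
  South: 0.305
Total = 0.949.
Largest term belongs to South, so South is most probable.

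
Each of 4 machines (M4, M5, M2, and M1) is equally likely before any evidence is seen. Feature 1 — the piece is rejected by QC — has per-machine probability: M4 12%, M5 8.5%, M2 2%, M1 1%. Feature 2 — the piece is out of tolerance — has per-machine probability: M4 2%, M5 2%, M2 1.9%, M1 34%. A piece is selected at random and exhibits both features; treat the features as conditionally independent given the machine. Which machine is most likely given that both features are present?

Since the prior is uniform, the posterior is proportional to the likelihood:
  M4: 0.12 × 0.02 = 0.0024
  M5: 0.085 × 0.02 = 0.0017
  M2: 0.02 × 0.019 = 0.00038
  M1: 0.01 × 0.34 = 0.0034
Sum = 0.00788.
Largest term belongs to M1, so M1 is most probable.

M1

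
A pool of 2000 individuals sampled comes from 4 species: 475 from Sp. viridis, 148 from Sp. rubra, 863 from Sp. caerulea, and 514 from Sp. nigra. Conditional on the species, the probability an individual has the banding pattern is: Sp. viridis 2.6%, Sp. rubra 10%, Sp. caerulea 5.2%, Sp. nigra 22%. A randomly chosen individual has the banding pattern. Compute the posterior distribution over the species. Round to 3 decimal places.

Sp. viridis 0.067, Sp. rubra 0.080, Sp. caerulea 0.242, Sp. nigra 0.611

Prior × likelihood for each hypothesis:
  Sp. viridis: 0.2375 × 0.026 = 0.006175
  Sp. rubra: 0.074 × 0.1 = 0.0074
  Sp. caerulea: 0.4315 × 0.052 = 0.022438
  Sp. nigra: 0.257 × 0.22 = 0.05654
Sum = 0.092553.
P(Sp. viridis | banded) = 0.006175/0.092553 ≈ 0.067
P(Sp. rubra | banded) = 0.0074/0.092553 ≈ 0.080
P(Sp. caerulea | banded) = 0.022438/0.092553 ≈ 0.242
P(Sp. nigra | banded) = 0.05654/0.092553 ≈ 0.611
(Check: 0.067+0.080+0.242+0.611 = 1.000.)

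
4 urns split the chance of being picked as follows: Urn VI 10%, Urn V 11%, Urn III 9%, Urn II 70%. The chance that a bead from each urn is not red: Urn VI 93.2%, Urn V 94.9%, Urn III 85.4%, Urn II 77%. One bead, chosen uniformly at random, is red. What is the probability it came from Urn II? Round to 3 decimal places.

Taking complements, P(red | each) = Urn VI 0.068, Urn V 0.051, Urn III 0.146, Urn II 0.23.
Unnormalized posteriors (prior × likelihood):
  Urn VI: 0.1 × 0.068 = 0.0068
  Urn V: 0.11 × 0.051 = 0.00561
  Urn III: 0.09 × 0.146 = 0.01314
  Urn II: 0.7 × 0.23 = 0.161
Normalizing constant = 0.18655.
P(Urn II | evidence) = 0.161 / 0.18655 ≈ 0.863.

0.863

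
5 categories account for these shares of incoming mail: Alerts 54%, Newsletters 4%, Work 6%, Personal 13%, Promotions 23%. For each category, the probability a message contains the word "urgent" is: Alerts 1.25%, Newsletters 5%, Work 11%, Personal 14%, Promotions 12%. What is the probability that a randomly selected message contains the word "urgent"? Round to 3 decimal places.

Prior × likelihood for each hypothesis:
  Alerts: 0.54 × 0.0125 = 0.00675
  Newsletters: 0.04 × 0.05 = 0.002
  Work: 0.06 × 0.11 = 0.0066
  Personal: 0.13 × 0.14 = 0.0182
  Promotions: 0.23 × 0.12 = 0.0276
P(urgent-flag) = 0.00675 + 0.002 + 0.0066 + 0.0182 + 0.0276 = 0.06115 → 0.061.

0.061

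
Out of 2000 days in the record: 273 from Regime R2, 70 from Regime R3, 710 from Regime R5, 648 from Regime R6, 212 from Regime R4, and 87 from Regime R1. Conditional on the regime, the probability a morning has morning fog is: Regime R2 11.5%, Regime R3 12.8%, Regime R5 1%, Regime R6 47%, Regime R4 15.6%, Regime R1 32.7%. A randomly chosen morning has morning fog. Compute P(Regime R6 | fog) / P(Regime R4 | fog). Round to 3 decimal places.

By Bayes' rule, posterior ∝ prior × likelihood:
  Regime R2: 0.1365 × 0.115 = 0.0156975
  Regime R3: 0.035 × 0.128 = 0.00448
  Regime R5: 0.355 × 0.01 = 0.00355
  Regime R6: 0.324 × 0.47 = 0.15228
  Regime R4: 0.106 × 0.156 = 0.016536
  Regime R1: 0.0435 × 0.327 = 0.0142245
Total = 0.206768.
The ratio is 0.15228 / 0.016536 (the normalizer cancels) = 9.209.

9.209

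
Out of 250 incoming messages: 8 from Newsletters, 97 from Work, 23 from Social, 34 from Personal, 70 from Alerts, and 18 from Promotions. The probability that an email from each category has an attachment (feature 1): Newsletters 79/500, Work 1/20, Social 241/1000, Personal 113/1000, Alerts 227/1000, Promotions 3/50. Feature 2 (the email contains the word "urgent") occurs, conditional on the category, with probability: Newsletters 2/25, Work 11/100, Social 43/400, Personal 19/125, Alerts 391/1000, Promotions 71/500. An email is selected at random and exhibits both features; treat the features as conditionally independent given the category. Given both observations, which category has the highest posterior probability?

Compute prior × likelihood for every hypothesis:
  Newsletters: 0.032 × 0.158 × 0.08 = 0.00040448
  Work: 0.388 × 0.05 × 0.11 = 0.002134
  Social: 0.092 × 0.241 × 0.1075 = 0.00238349
  Personal: 0.136 × 0.113 × 0.152 = 0.002335936
  Alerts: 0.28 × 0.227 × 0.391 = 0.02485196
  Promotions: 0.072 × 0.06 × 0.142 = 0.00061344
Normalizing constant = 0.032723306.
Largest term belongs to Alerts, so Alerts is most probable.

Alerts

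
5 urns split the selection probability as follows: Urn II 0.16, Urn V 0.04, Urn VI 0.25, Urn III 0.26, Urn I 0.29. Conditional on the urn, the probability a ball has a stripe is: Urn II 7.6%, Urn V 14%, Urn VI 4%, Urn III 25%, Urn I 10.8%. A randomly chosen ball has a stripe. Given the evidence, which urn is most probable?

Urn III

Compute prior × likelihood for every hypothesis:
  Urn II: 0.16 × 0.076 = 0.01216
  Urn V: 0.04 × 0.14 = 0.0056
  Urn VI: 0.25 × 0.04 = 0.01
  Urn III: 0.26 × 0.25 = 0.065
  Urn I: 0.29 × 0.108 = 0.03132
Normalizing constant = 0.12408.
Largest term belongs to Urn III, so Urn III is most probable.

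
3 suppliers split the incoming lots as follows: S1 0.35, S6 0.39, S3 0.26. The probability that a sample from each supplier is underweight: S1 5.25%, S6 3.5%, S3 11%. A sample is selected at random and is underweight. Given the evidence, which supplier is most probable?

S3

Prior × likelihood for each hypothesis:
  S1: 0.35 × 0.0525 = 0.018375
  S6: 0.39 × 0.035 = 0.01365
  S3: 0.26 × 0.11 = 0.0286
Total = 0.060625.
Largest term belongs to S3, so S3 is most probable.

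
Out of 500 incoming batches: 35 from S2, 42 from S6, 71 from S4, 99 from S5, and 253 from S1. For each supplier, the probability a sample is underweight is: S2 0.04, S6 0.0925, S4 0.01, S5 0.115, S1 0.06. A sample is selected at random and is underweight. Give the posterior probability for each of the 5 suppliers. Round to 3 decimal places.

Unnormalized posteriors (prior × likelihood):
  S2: 0.07 × 0.04 = 0.0028
  S6: 0.084 × 0.0925 = 0.00777
  S4: 0.142 × 0.01 = 0.00142
  S5: 0.198 × 0.115 = 0.02277
  S1: 0.506 × 0.06 = 0.03036
Normalizing constant = 0.06512.
P(S2 | underweight) = 0.0028/0.06512 ≈ 0.043
P(S6 | underweight) = 0.00777/0.06512 ≈ 0.119
P(S4 | underweight) = 0.00142/0.06512 ≈ 0.022
P(S5 | underweight) = 0.02277/0.06512 ≈ 0.350
P(S1 | underweight) = 0.03036/0.06512 ≈ 0.466

S2 0.043, S6 0.119, S4 0.022, S5 0.350, S1 0.466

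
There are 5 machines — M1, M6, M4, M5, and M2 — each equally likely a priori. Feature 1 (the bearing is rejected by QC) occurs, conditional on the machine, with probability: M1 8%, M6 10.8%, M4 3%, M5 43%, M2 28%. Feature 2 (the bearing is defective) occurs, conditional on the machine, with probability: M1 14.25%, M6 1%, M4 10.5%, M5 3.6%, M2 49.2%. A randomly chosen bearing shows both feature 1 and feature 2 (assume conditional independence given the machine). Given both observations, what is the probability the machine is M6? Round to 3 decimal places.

0.006

With a uniform prior (1/5 each), posterior ∝ likelihood:
  M1: 0.08 × 0.1425 = 0.0114
  M6: 0.108 × 0.01 = 0.00108
  M4: 0.03 × 0.105 = 0.00315
  M5: 0.43 × 0.036 = 0.01548
  M2: 0.28 × 0.492 = 0.13776
Sum = 0.16887.
P(M6 | evidence) = 0.00108 / 0.16887 ≈ 0.006.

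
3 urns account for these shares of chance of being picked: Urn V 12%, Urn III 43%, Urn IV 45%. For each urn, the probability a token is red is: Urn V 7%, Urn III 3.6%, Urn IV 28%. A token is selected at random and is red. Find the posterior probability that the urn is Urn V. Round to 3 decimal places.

0.056

Unnormalized posteriors (prior × likelihood):
  Urn V: 0.12 × 0.07 = 0.0084
  Urn III: 0.43 × 0.036 = 0.01548
  Urn IV: 0.45 × 0.28 = 0.126
Normalizing constant = 0.14988.
P(Urn V | evidence) = 0.0084 / 0.14988 ≈ 0.056.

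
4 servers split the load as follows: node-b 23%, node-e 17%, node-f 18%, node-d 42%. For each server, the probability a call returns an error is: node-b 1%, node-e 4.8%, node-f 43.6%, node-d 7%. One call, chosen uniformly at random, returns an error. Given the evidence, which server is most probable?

node-f

Prior × likelihood for each hypothesis:
  node-b: 0.23 × 0.01 = 0.0023
  node-e: 0.17 × 0.048 = 0.00816
  node-f: 0.18 × 0.436 = 0.07848
  node-d: 0.42 × 0.07 = 0.0294
Normalizing constant = 0.11834.
Largest term belongs to node-f, so node-f is most probable.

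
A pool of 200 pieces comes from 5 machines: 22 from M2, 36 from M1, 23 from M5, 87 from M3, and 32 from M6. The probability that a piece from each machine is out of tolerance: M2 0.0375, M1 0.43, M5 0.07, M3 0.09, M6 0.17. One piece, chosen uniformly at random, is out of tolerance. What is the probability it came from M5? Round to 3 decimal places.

0.052

Compute prior × likelihood for every hypothesis:
  M2: 0.11 × 0.0375 = 0.004125
  M1: 0.18 × 0.43 = 0.0774
  M5: 0.115 × 0.07 = 0.00805
  M3: 0.435 × 0.09 = 0.03915
  M6: 0.16 × 0.17 = 0.0272
Normalizing constant = 0.155925.
P(M5 | evidence) = 0.00805 / 0.155925 ≈ 0.052.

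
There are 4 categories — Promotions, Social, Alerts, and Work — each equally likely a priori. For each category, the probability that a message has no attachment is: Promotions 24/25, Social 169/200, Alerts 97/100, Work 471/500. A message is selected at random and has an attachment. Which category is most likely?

Taking complements, P(attachment | each) = Promotions 0.04, Social 0.155, Alerts 0.03, Work 0.058.
Since the prior is uniform, the posterior is proportional to the likelihood:
  Promotions: 0.04
  Social: 0.155
  Alerts: 0.03
  Work: 0.058
Total = 0.283.
Largest term belongs to Social, so Social is most probable.

Social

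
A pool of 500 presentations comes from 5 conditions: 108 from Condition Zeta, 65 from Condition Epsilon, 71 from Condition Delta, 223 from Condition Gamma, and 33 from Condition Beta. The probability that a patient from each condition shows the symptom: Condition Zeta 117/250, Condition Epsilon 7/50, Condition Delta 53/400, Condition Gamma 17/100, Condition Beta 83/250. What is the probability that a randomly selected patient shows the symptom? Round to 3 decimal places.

Compute prior × likelihood for every hypothesis:
  Condition Zeta: 0.216 × 0.468 = 0.101088
  Condition Epsilon: 0.13 × 0.14 = 0.0182
  Condition Delta: 0.142 × 0.1325 = 0.018815
  Condition Gamma: 0.446 × 0.17 = 0.07582
  Condition Beta: 0.066 × 0.332 = 0.021912
P(symptomatic) = 0.101088 + 0.0182 + 0.018815 + 0.07582 + 0.021912 = 0.235835 → 0.236.

0.236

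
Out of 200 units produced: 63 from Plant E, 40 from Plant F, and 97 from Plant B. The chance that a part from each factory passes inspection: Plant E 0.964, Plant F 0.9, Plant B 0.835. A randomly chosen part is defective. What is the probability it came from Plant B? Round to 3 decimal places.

0.719

Taking complements, P(defective | each) = Plant E 0.036, Plant F 0.1, Plant B 0.165.
Prior × likelihood for each hypothesis:
  Plant E: 0.315 × 0.036 = 0.01134
  Plant F: 0.2 × 0.1 = 0.02
  Plant B: 0.485 × 0.165 = 0.080025
Sum = 0.111365.
P(Plant B | evidence) = 0.080025 / 0.111365 ≈ 0.719.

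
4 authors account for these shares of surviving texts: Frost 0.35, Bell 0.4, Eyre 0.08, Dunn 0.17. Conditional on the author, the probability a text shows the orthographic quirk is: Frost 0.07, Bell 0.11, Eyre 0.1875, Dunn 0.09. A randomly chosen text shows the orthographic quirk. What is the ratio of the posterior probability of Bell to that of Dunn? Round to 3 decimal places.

Unnormalized posteriors (prior × likelihood):
  Frost: 0.35 × 0.07 = 0.0245
  Bell: 0.4 × 0.11 = 0.044
  Eyre: 0.08 × 0.1875 = 0.015
  Dunn: 0.17 × 0.09 = 0.0153
Sum = 0.0988.
The ratio is 0.044 / 0.0153 (the normalizer cancels) = 2.876.

2.876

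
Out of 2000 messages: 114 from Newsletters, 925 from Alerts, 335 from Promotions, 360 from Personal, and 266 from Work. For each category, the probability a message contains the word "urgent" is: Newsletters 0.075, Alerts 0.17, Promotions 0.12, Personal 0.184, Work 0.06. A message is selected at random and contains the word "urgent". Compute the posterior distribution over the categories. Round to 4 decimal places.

Newsletters 0.0297, Alerts 0.5456, Promotions 0.1395, Personal 0.2298, Work 0.0554

Unnormalized posteriors (prior × likelihood):
  Newsletters: 0.057 × 0.075 = 0.004275
  Alerts: 0.4625 × 0.17 = 0.078625
  Promotions: 0.1675 × 0.12 = 0.0201
  Personal: 0.18 × 0.184 = 0.03312
  Work: 0.133 × 0.06 = 0.00798
Normalizing constant = 0.1441.
P(Newsletters | urgent-flag) = 0.004275/0.1441 ≈ 0.0297
P(Alerts | urgent-flag) = 0.078625/0.1441 ≈ 0.5456
P(Promotions | urgent-flag) = 0.0201/0.1441 ≈ 0.1395
P(Personal | urgent-flag) = 0.03312/0.1441 ≈ 0.2298
P(Work | urgent-flag) = 0.00798/0.1441 ≈ 0.0554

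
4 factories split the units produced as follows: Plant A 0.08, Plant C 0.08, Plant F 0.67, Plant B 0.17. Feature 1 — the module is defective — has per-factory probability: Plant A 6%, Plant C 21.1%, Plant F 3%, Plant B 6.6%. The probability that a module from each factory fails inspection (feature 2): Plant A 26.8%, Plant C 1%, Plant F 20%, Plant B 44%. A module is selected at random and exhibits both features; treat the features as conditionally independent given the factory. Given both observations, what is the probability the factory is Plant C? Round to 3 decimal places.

0.016

Unnormalized posteriors (prior × likelihood):
  Plant A: 0.08 × 0.06 × 0.268 = 0.0012864
  Plant C: 0.08 × 0.211 × 0.01 = 0.0001688
  Plant F: 0.67 × 0.03 × 0.2 = 0.00402
  Plant B: 0.17 × 0.066 × 0.44 = 0.0049368
Normalizing constant = 0.010412.
P(Plant C | evidence) = 0.0001688 / 0.010412 ≈ 0.016.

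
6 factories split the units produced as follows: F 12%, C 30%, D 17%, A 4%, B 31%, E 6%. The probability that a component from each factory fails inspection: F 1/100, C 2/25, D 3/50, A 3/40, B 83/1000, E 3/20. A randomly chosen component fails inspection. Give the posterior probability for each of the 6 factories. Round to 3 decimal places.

By Bayes' rule, posterior ∝ prior × likelihood:
  F: 0.12 × 0.01 = 0.0012
  C: 0.3 × 0.08 = 0.024
  D: 0.17 × 0.06 = 0.0102
  A: 0.04 × 0.075 = 0.003
  B: 0.31 × 0.083 = 0.02573
  E: 0.06 × 0.15 = 0.009
Normalizing constant = 0.07313.
P(F | nonconforming) = 0.0012/0.07313 ≈ 0.016
P(C | nonconforming) = 0.024/0.07313 ≈ 0.328
P(D | nonconforming) = 0.0102/0.07313 ≈ 0.139
P(A | nonconforming) = 0.003/0.07313 ≈ 0.041
P(B | nonconforming) = 0.02573/0.07313 ≈ 0.352
P(E | nonconforming) = 0.009/0.07313 ≈ 0.123

F 0.016, C 0.328, D 0.139, A 0.041, B 0.352, E 0.123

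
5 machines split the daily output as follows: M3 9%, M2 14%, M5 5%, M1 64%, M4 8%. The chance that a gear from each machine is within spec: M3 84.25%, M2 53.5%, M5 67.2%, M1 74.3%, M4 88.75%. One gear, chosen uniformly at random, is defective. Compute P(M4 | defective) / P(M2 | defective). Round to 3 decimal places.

0.138

Taking complements, P(defective | each) = M3 0.1575, M2 0.465, M5 0.328, M1 0.257, M4 0.1125.
Unnormalized posteriors (prior × likelihood):
  M3: 0.09 × 0.1575 = 0.014175
  M2: 0.14 × 0.465 = 0.0651
  M5: 0.05 × 0.328 = 0.0164
  M1: 0.64 × 0.257 = 0.16448
  M4: 0.08 × 0.1125 = 0.009
Total = 0.269155.
The ratio is 0.009 / 0.0651 (the normalizer cancels) = 0.138.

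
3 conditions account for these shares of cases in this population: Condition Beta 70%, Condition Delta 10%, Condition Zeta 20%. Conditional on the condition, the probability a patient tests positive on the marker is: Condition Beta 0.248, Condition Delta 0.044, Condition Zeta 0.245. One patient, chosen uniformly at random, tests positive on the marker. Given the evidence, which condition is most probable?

Unnormalized posteriors (prior × likelihood):
  Condition Beta: 0.7 × 0.248 = 0.1736
  Condition Delta: 0.1 × 0.044 = 0.0044
  Condition Zeta: 0.2 × 0.245 = 0.049
Sum = 0.227.
Largest term belongs to Condition Beta, so Condition Beta is most probable.

Condition Beta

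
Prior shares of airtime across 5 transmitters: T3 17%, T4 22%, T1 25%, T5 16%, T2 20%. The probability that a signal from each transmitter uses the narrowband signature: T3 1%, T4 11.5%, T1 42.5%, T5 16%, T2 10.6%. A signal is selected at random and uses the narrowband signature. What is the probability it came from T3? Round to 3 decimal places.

0.009

Unnormalized posteriors (prior × likelihood):
  T3: 0.17 × 0.01 = 0.0017
  T4: 0.22 × 0.115 = 0.0253
  T1: 0.25 × 0.425 = 0.10625
  T5: 0.16 × 0.16 = 0.0256
  T2: 0.2 × 0.106 = 0.0212
Normalizing constant = 0.18005.
P(T3 | evidence) = 0.0017 / 0.18005 ≈ 0.009.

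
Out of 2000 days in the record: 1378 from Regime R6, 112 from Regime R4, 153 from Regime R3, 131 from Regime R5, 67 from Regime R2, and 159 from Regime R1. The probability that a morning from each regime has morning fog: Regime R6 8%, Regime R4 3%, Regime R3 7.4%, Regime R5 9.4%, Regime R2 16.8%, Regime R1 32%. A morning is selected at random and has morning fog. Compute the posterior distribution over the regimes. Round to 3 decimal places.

Regime R6 0.553, Regime R4 0.017, Regime R3 0.057, Regime R5 0.062, Regime R2 0.056, Regime R1 0.255

Unnormalized posteriors (prior × likelihood):
  Regime R6: 0.689 × 0.08 = 0.05512
  Regime R4: 0.056 × 0.03 = 0.00168
  Regime R3: 0.0765 × 0.074 = 0.005661
  Regime R5: 0.0655 × 0.094 = 0.006157
  Regime R2: 0.0335 × 0.168 = 0.005628
  Regime R1: 0.0795 × 0.32 = 0.02544
Normalizing constant = 0.099686.
P(Regime R6 | fog) = 0.05512/0.099686 ≈ 0.553
P(Regime R4 | fog) = 0.00168/0.099686 ≈ 0.017
P(Regime R3 | fog) = 0.005661/0.099686 ≈ 0.057
P(Regime R5 | fog) = 0.006157/0.099686 ≈ 0.062
P(Regime R2 | fog) = 0.005628/0.099686 ≈ 0.056
P(Regime R1 | fog) = 0.02544/0.099686 ≈ 0.255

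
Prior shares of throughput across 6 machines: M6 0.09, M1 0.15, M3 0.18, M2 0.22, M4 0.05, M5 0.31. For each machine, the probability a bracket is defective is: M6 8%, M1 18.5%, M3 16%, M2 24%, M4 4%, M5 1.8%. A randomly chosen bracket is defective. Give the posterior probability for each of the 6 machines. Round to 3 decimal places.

By Bayes' rule, posterior ∝ prior × likelihood:
  M6: 0.09 × 0.08 = 0.0072
  M1: 0.15 × 0.185 = 0.02775
  M3: 0.18 × 0.16 = 0.0288
  M2: 0.22 × 0.24 = 0.0528
  M4: 0.05 × 0.04 = 0.002
  M5: 0.31 × 0.018 = 0.00558
Normalizing constant = 0.12413.
P(M6 | defective) = 0.0072/0.12413 ≈ 0.058
P(M1 | defective) = 0.02775/0.12413 ≈ 0.224
P(M3 | defective) = 0.0288/0.12413 ≈ 0.232
P(M2 | defective) = 0.0528/0.12413 ≈ 0.425
P(M4 | defective) = 0.002/0.12413 ≈ 0.016
P(M5 | defective) = 0.00558/0.12413 ≈ 0.045

M6 0.058, M1 0.224, M3 0.232, M2 0.425, M4 0.016, M5 0.045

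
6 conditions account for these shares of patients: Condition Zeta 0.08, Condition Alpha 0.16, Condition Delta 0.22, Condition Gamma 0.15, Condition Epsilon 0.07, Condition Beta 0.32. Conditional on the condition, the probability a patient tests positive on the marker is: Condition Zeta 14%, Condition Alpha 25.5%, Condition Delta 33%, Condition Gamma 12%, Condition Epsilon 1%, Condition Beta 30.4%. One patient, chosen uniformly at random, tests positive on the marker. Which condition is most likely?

By Bayes' rule, posterior ∝ prior × likelihood:
  Condition Zeta: 0.08 × 0.14 = 0.0112
  Condition Alpha: 0.16 × 0.255 = 0.0408
  Condition Delta: 0.22 × 0.33 = 0.0726
  Condition Gamma: 0.15 × 0.12 = 0.018
  Condition Epsilon: 0.07 × 0.01 = 0.0007
  Condition Beta: 0.32 × 0.304 = 0.09728
Normalizing constant = 0.24058.
Largest term belongs to Condition Beta, so Condition Beta is most probable.

Condition Beta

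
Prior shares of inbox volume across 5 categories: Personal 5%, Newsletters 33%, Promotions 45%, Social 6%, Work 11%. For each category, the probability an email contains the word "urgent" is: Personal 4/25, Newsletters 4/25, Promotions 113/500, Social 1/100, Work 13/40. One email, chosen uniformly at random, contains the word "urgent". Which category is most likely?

Promotions

Unnormalized posteriors (prior × likelihood):
  Personal: 0.05 × 0.16 = 0.008
  Newsletters: 0.33 × 0.16 = 0.0528
  Promotions: 0.45 × 0.226 = 0.1017
  Social: 0.06 × 0.01 = 0.0006
  Work: 0.11 × 0.325 = 0.03575
Normalizing constant = 0.19885.
Largest term belongs to Promotions, so Promotions is most probable.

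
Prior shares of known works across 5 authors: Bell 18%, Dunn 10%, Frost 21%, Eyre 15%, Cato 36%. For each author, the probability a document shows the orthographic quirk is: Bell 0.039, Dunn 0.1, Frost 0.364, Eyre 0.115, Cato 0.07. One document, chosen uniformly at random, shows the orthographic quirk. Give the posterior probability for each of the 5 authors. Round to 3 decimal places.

By Bayes' rule, posterior ∝ prior × likelihood:
  Bell: 0.18 × 0.039 = 0.00702
  Dunn: 0.1 × 0.1 = 0.01
  Frost: 0.21 × 0.364 = 0.07644
  Eyre: 0.15 × 0.115 = 0.01725
  Cato: 0.36 × 0.07 = 0.0252
Normalizing constant = 0.13591.
P(Bell | quirk) = 0.00702/0.13591 ≈ 0.052
P(Dunn | quirk) = 0.01/0.13591 ≈ 0.074
P(Frost | quirk) = 0.07644/0.13591 ≈ 0.562
P(Eyre | quirk) = 0.01725/0.13591 ≈ 0.127
P(Cato | quirk) = 0.0252/0.13591 ≈ 0.185
(Check: 0.052+0.074+0.562+0.127+0.185 = 1.000.)

Bell 0.052, Dunn 0.074, Frost 0.562, Eyre 0.127, Cato 0.185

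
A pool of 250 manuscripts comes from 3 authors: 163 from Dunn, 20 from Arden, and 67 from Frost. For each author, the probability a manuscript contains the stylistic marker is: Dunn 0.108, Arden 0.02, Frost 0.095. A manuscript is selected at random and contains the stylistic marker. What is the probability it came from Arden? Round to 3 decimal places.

Prior × likelihood for each hypothesis:
  Dunn: 0.652 × 0.108 = 0.070416
  Arden: 0.08 × 0.02 = 0.0016
  Frost: 0.268 × 0.095 = 0.02546
Normalizing constant = 0.097476.
P(Arden | evidence) = 0.0016 / 0.097476 ≈ 0.016.

0.016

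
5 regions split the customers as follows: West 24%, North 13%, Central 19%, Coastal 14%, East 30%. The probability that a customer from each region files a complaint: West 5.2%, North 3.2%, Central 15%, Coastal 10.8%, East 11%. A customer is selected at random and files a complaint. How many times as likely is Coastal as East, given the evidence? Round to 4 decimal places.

0.4582

By Bayes' rule, posterior ∝ prior × likelihood:
  West: 0.24 × 0.052 = 0.01248
  North: 0.13 × 0.032 = 0.00416
  Central: 0.19 × 0.15 = 0.0285
  Coastal: 0.14 × 0.108 = 0.01512
  East: 0.3 × 0.11 = 0.033
Total = 0.09326.
The ratio is 0.01512 / 0.033 (the normalizer cancels) = 0.4582.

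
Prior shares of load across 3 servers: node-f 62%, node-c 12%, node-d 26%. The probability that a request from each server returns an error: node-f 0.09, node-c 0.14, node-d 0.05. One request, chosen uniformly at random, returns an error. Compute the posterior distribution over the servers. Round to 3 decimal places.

Unnormalized posteriors (prior × likelihood):
  node-f: 0.62 × 0.09 = 0.0558
  node-c: 0.12 × 0.14 = 0.0168
  node-d: 0.26 × 0.05 = 0.013
Normalizing constant = 0.0856.
P(node-f | error) = 0.0558/0.0856 ≈ 0.652
P(node-c | error) = 0.0168/0.0856 ≈ 0.196
P(node-d | error) = 0.013/0.0856 ≈ 0.152

node-f 0.652, node-c 0.196, node-d 0.152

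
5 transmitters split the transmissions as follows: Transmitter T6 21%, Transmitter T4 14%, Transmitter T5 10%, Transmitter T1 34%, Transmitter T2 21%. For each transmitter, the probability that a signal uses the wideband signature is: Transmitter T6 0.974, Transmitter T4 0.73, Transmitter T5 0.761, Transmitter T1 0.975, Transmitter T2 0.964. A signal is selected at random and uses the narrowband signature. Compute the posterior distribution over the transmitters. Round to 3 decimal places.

Transmitter T6 0.066, Transmitter T4 0.454, Transmitter T5 0.287, Transmitter T1 0.102, Transmitter T2 0.091

Taking complements, P(narrowband | each) = Transmitter T6 0.026, Transmitter T4 0.27, Transmitter T5 0.239, Transmitter T1 0.025, Transmitter T2 0.036.
Compute prior × likelihood for every hypothesis:
  Transmitter T6: 0.21 × 0.026 = 0.00546
  Transmitter T4: 0.14 × 0.27 = 0.0378
  Transmitter T5: 0.1 × 0.239 = 0.0239
  Transmitter T1: 0.34 × 0.025 = 0.0085
  Transmitter T2: 0.21 × 0.036 = 0.00756
Normalizing constant = 0.08322.
P(Transmitter T6 | narrowband) = 0.00546/0.08322 ≈ 0.066
P(Transmitter T4 | narrowband) = 0.0378/0.08322 ≈ 0.454
P(Transmitter T5 | narrowband) = 0.0239/0.08322 ≈ 0.287
P(Transmitter T1 | narrowband) = 0.0085/0.08322 ≈ 0.102
P(Transmitter T2 | narrowband) = 0.00756/0.08322 ≈ 0.091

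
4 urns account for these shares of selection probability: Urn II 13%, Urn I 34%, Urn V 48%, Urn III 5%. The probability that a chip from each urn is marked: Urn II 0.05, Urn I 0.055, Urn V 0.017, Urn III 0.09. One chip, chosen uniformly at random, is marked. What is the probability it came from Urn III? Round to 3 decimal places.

0.119

Prior × likelihood for each hypothesis:
  Urn II: 0.13 × 0.05 = 0.0065
  Urn I: 0.34 × 0.055 = 0.0187
  Urn V: 0.48 × 0.017 = 0.00816
  Urn III: 0.05 × 0.09 = 0.0045
Normalizing constant = 0.03786.
P(Urn III | evidence) = 0.0045 / 0.03786 ≈ 0.119.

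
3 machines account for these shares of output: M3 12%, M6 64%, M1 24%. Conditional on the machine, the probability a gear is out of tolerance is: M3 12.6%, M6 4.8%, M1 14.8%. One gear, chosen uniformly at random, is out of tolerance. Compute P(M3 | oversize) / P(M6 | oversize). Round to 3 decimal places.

0.492

Unnormalized posteriors (prior × likelihood):
  M3: 0.12 × 0.126 = 0.01512
  M6: 0.64 × 0.048 = 0.03072
  M1: 0.24 × 0.148 = 0.03552
Sum = 0.08136.
The ratio is 0.01512 / 0.03072 (the normalizer cancels) = 0.492.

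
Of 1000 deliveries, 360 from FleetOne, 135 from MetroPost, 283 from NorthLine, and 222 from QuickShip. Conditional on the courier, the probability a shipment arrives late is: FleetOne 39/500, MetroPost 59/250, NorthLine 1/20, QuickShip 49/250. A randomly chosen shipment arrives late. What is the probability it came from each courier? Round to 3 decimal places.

FleetOne 0.239, MetroPost 0.271, NorthLine 0.120, QuickShip 0.370

Compute prior × likelihood for every hypothesis:
  FleetOne: 0.36 × 0.078 = 0.02808
  MetroPost: 0.135 × 0.236 = 0.03186
  NorthLine: 0.283 × 0.05 = 0.01415
  QuickShip: 0.222 × 0.196 = 0.043512
Sum = 0.117602.
P(FleetOne | late) = 0.02808/0.117602 ≈ 0.239
P(MetroPost | late) = 0.03186/0.117602 ≈ 0.271
P(NorthLine | late) = 0.01415/0.117602 ≈ 0.120
P(QuickShip | late) = 0.043512/0.117602 ≈ 0.370
(Check: 0.239+0.271+0.120+0.370 = 1.000.)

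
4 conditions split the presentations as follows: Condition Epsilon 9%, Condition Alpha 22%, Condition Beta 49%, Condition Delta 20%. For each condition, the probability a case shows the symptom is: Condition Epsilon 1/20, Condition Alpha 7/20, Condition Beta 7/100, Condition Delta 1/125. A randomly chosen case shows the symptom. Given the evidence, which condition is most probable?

Prior × likelihood for each hypothesis:
  Condition Epsilon: 0.09 × 0.05 = 0.0045
  Condition Alpha: 0.22 × 0.35 = 0.077
  Condition Beta: 0.49 × 0.07 = 0.0343
  Condition Delta: 0.2 × 0.008 = 0.0016
Total = 0.1174.
Largest term belongs to Condition Alpha, so Condition Alpha is most probable.

Condition Alpha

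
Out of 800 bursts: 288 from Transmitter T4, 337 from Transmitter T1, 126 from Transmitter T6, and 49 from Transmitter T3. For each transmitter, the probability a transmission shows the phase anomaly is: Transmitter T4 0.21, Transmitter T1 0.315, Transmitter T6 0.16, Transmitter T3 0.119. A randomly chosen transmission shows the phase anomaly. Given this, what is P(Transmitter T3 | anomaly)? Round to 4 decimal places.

0.0303

By Bayes' rule, posterior ∝ prior × likelihood:
  Transmitter T4: 0.36 × 0.21 = 0.0756
  Transmitter T1: 0.42125 × 0.315 = 0.13269375
  Transmitter T6: 0.1575 × 0.16 = 0.0252
  Transmitter T3: 0.06125 × 0.119 = 0.00728875
Sum = 0.2407825.
P(Transmitter T3 | evidence) = 0.00728875 / 0.2407825 ≈ 0.0303.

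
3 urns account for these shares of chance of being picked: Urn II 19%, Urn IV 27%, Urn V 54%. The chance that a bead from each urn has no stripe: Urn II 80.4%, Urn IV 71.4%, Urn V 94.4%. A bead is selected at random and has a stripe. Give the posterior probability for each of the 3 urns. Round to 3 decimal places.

Taking complements, P(striped | each) = Urn II 0.196, Urn IV 0.286, Urn V 0.056.
Unnormalized posteriors (prior × likelihood):
  Urn II: 0.19 × 0.196 = 0.03724
  Urn IV: 0.27 × 0.286 = 0.07722
  Urn V: 0.54 × 0.056 = 0.03024
Normalizing constant = 0.1447.
P(Urn II | striped) = 0.03724/0.1447 ≈ 0.257
P(Urn IV | striped) = 0.07722/0.1447 ≈ 0.534
P(Urn V | striped) = 0.03024/0.1447 ≈ 0.209
(Check: 0.257+0.534+0.209 = 1.000.)

Urn II 0.257, Urn IV 0.534, Urn V 0.209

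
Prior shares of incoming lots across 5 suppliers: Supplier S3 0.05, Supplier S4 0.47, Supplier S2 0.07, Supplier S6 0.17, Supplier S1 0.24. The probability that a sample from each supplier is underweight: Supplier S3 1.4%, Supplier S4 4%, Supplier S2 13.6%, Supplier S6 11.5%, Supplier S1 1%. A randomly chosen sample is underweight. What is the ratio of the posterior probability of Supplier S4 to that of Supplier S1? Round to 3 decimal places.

Prior × likelihood for each hypothesis:
  Supplier S3: 0.05 × 0.014 = 0.0007
  Supplier S4: 0.47 × 0.04 = 0.0188
  Supplier S2: 0.07 × 0.136 = 0.00952
  Supplier S6: 0.17 × 0.115 = 0.01955
  Supplier S1: 0.24 × 0.01 = 0.0024
Sum = 0.05097.
The ratio is 0.0188 / 0.0024 (the normalizer cancels) = 7.833.

7.833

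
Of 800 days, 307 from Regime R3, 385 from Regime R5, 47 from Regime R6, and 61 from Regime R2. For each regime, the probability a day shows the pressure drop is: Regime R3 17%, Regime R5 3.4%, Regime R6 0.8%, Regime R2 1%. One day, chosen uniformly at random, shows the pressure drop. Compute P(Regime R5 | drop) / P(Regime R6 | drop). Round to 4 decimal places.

34.8138

Compute prior × likelihood for every hypothesis:
  Regime R3: 0.38375 × 0.17 = 0.0652375
  Regime R5: 0.48125 × 0.034 = 0.0163625
  Regime R6: 0.05875 × 0.008 = 0.00047
  Regime R2: 0.07625 × 0.01 = 0.0007625
Sum = 0.0828325.
The ratio is 0.0163625 / 0.00047 (the normalizer cancels) = 34.8138.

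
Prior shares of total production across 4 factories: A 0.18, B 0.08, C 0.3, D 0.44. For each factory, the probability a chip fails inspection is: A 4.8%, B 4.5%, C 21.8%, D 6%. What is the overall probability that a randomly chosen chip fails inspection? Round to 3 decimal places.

By Bayes' rule, posterior ∝ prior × likelihood:
  A: 0.18 × 0.048 = 0.00864
  B: 0.08 × 0.045 = 0.0036
  C: 0.3 × 0.218 = 0.0654
  D: 0.44 × 0.06 = 0.0264
P(nonconforming) = 0.00864 + 0.0036 + 0.0654 + 0.0264 = 0.10404 → 0.104.

0.104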